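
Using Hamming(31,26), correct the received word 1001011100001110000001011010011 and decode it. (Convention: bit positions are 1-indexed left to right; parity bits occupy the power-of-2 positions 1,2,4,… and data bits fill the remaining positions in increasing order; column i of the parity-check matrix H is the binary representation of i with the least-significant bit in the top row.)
Syndrome s = H · r^T (mod 2), r = 1001011100001110000001011010011:
  s[0] = (1010101010101010101010101010101)·(1001011100001110000001011010011) mod 2 = 1+0+0+0+0+0+1+0+0+0+0+0+1+0+1+0+0+0+0+0+0+0+0+0+1+0+1+0+0+0+1 mod 2 = 1
  s[1] = (0110011001100110011001100110011)·(1001011100001110000001011010011) mod 2 = 0+0+0+0+0+1+1+0+0+0+0+0+0+1+1+0+0+0+0+0+0+1+0+0+0+0+1+0+0+1+1 mod 2 = 0
  s[2] = (0001111000011110000111100001111)·(1001011100001110000001011010011) mod 2 = 0+0+0+1+0+1+1+0+0+0+0+0+1+1+1+0+0+0+0+0+0+1+0+0+0+0+0+0+0+1+1 mod 2 = 1
  s[3] = (0000000111111110000000011111111)·(1001011100001110000001011010011) mod 2 = 0+0+0+0+0+0+0+1+0+0+0+0+1+1+1+0+0+0+0+0+0+0+0+1+1+0+1+0+0+1+1 mod 2 = 1
  s[4] = (0000000000000001111111111111111)·(1001011100001110000001011010011) mod 2 = 0+0+0+0+0+0+0+0+0+0+0+0+0+0+0+0+0+0+0+0+0+1+0+1+1+0+1+0+0+1+1 mod 2 = 0
Syndrome = 10110
Column 13 of H equals this syndrome → error at bit 13 (1-indexed).
Flip bit 13: 1001011100001110000001011010011 → 1001011100000110000001011010011
Extract data bits at positions {3,5,6,7,9,10,11,12,13,14,15,17,18,19,20,21,22,23,24,25,26,27,28,29,30,31}: 00110000011000001011010011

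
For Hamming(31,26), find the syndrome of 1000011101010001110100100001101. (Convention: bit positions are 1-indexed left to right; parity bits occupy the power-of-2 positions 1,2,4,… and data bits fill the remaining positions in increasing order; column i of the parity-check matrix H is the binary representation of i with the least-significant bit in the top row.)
Syndrome s = H · r^T (mod 2), r = 1000011101010001110100100001101:
  s[0] = (1010101010101010101010101010101)·(1000011101010001110100100001101) mod 2 = 1+0+0+0+0+0+1+0+0+0+0+0+0+0+0+0+1+0+0+0+0+0+1+0+0+0+0+0+1+0+1 mod 2 = 0
  s[1] = (0110011001100110011001100110011)·(1000011101010001110100100001101) mod 2 = 0+0+0+0+0+1+1+0+0+1+0+0+0+0+0+0+0+1+0+0+0+0+1+0+0+0+0+0+0+0+1 mod 2 = 0
  s[2] = (0001111000011110000111100001111)·(1000011101010001110100100001101) mod 2 = 0+0+0+0+0+1+1+0+0+0+0+1+0+0+0+0+0+0+0+1+0+0+1+0+0+0+0+1+1+0+1 mod 2 = 0
  s[3] = (0000000111111110000000011111111)·(1000011101010001110100100001101) mod 2 = 0+0+0+0+0+0+0+1+0+1+0+1+0+0+0+0+0+0+0+0+0+0+0+0+0+0+0+1+1+0+1 mod 2 = 0
  s[4] = (0000000000000001111111111111111)·(1000011101010001110100100001101) mod 2 = 0+0+0+0+0+0+0+0+0+0+0+0+0+0+0+1+1+1+0+1+0+0+1+0+0+0+0+1+1+0+1 mod 2 = 0
Syndrome = 00000
s = 0: no error detected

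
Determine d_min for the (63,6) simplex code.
d_min = 32 (every nonzero codeword of the simplex code S_6 has weight 2^(r−1) = 32).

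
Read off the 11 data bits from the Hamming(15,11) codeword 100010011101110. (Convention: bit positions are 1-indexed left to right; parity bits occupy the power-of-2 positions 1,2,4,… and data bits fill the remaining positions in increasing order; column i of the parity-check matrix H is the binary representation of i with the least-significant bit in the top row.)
Parity bits occupy power-of-2 positions; data bits are at positions {3,5,6,7,9,10,11,12,13,14,15} (1-indexed).
Extract: c[3]=0 c[5]=1 c[6]=0 c[7]=0 c[9]=1 c[10]=1 c[11]=0 c[12]=1 c[13]=1 c[14]=1 c[15]=0
Data = 01001101110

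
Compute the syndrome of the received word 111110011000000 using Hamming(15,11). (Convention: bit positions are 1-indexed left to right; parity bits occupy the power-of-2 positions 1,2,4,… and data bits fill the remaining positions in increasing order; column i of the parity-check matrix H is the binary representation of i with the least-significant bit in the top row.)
Syndrome s = H · r^T (mod 2), r = 111110011000000:
  s[0] = (101010101010101)·(111110011000000) mod 2 = 1+0+1+0+1+0+0+0+1+0+0+0+0+0+0 mod 2 = 0
  s[1] = (011001100110011)·(111110011000000) mod 2 = 0+1+1+0+0+0+0+0+0+0+0+0+0+0+0 mod 2 = 0
  s[2] = (000111100001111)·(111110011000000) mod 2 = 0+0+0+1+1+0+0+0+0+0+0+0+0+0+0 mod 2 = 0
  s[3] = (000000011111111)·(111110011000000) mod 2 = 0+0+0+0+0+0+0+1+1+0+0+0+0+0+0 mod 2 = 0
Syndrome = 0000
s = 0: no error detected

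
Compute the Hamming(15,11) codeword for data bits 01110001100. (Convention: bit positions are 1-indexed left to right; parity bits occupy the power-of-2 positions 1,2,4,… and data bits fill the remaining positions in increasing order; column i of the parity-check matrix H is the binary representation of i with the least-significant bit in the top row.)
Codeword c = d · G (mod 2), d = 01110001100:
  c[0] = d·G[:,0] = (01110001100)·(11011010101) mod 2 = 0+1+0+1+0+0+0+0+1+0+0 mod 2 = 1
  c[1] = d·G[:,1] = (01110001100)·(10110110011) mod 2 = 0+0+1+1+0+0+0+0+0+0+0 mod 2 = 0
  c[2] = d·G[:,2] = (01110001100)·(10000000000) mod 2 = 0+0+0+0+0+0+0+0+0+0+0 mod 2 = 0
  c[3] = d·G[:,3] = (01110001100)·(01110001111) mod 2 = 0+1+1+1+0+0+0+1+1+0+0 mod 2 = 1
  c[4] = d·G[:,4] = (01110001100)·(01000000000) mod 2 = 0+1+0+0+0+0+0+0+0+0+0 mod 2 = 1
  c[5] = d·G[:,5] = (01110001100)·(00100000000) mod 2 = 0+0+1+0+0+0+0+0+0+0+0 mod 2 = 1
  c[6] = d·G[:,6] = (01110001100)·(00010000000) mod 2 = 0+0+0+1+0+0+0+0+0+0+0 mod 2 = 1
  c[7] = d·G[:,7] = (01110001100)·(00001111111) mod 2 = 0+0+0+0+0+0+0+1+1+0+0 mod 2 = 0
  c[8] = d·G[:,8] = (01110001100)·(00001000000) mod 2 = 0+0+0+0+0+0+0+0+0+0+0 mod 2 = 0
  c[9] = d·G[:,9] = (01110001100)·(00000100000) mod 2 = 0+0+0+0+0+0+0+0+0+0+0 mod 2 = 0
  c[10] = d·G[:,10] = (01110001100)·(00000010000) mod 2 = 0+0+0+0+0+0+0+0+0+0+0 mod 2 = 0
  c[11] = d·G[:,11] = (01110001100)·(00000001000) mod 2 = 0+0+0+0+0+0+0+1+0+0+0 mod 2 = 1
  c[12] = d·G[:,12] = (01110001100)·(00000000100) mod 2 = 0+0+0+0+0+0+0+0+1+0+0 mod 2 = 1
  c[13] = d·G[:,13] = (01110001100)·(00000000010) mod 2 = 0+0+0+0+0+0+0+0+0+0+0 mod 2 = 0
  c[14] = d·G[:,14] = (01110001100)·(00000000001) mod 2 = 0+0+0+0+0+0+0+0+0+0+0 mod 2 = 0
Codeword = 100111100001100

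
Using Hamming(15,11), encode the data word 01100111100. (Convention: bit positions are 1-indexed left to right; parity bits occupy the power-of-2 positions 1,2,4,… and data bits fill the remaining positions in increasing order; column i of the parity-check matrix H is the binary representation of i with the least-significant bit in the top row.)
Codeword c = d · G (mod 2), d = 01100111100:
  c[0] = d·G[:,0] = (01100111100)·(11011010101) mod 2 = 0+1+0+0+0+0+1+0+1+0+0 mod 2 = 1
  c[1] = d·G[:,1] = (01100111100)·(10110110011) mod 2 = 0+0+1+0+0+1+1+0+0+0+0 mod 2 = 1
  c[2] = d·G[:,2] = (01100111100)·(10000000000) mod 2 = 0+0+0+0+0+0+0+0+0+0+0 mod 2 = 0
  c[3] = d·G[:,3] = (01100111100)·(01110001111) mod 2 = 0+1+1+0+0+0+0+1+1+0+0 mod 2 = 0
  c[4] = d·G[:,4] = (01100111100)·(01000000000) mod 2 = 0+1+0+0+0+0+0+0+0+0+0 mod 2 = 1
  c[5] = d·G[:,5] = (01100111100)·(00100000000) mod 2 = 0+0+1+0+0+0+0+0+0+0+0 mod 2 = 1
  c[6] = d·G[:,6] = (01100111100)·(00010000000) mod 2 = 0+0+0+0+0+0+0+0+0+0+0 mod 2 = 0
  c[7] = d·G[:,7] = (01100111100)·(00001111111) mod 2 = 0+0+0+0+0+1+1+1+1+0+0 mod 2 = 0
  c[8] = d·G[:,8] = (01100111100)·(00001000000) mod 2 = 0+0+0+0+0+0+0+0+0+0+0 mod 2 = 0
  c[9] = d·G[:,9] = (01100111100)·(00000100000) mod 2 = 0+0+0+0+0+1+0+0+0+0+0 mod 2 = 1
  c[10] = d·G[:,10] = (01100111100)·(00000010000) mod 2 = 0+0+0+0+0+0+1+0+0+0+0 mod 2 = 1
  c[11] = d·G[:,11] = (01100111100)·(00000001000) mod 2 = 0+0+0+0+0+0+0+1+0+0+0 mod 2 = 1
  c[12] = d·G[:,12] = (01100111100)·(00000000100) mod 2 = 0+0+0+0+0+0+0+0+1+0+0 mod 2 = 1
  c[13] = d·G[:,13] = (01100111100)·(00000000010) mod 2 = 0+0+0+0+0+0+0+0+0+0+0 mod 2 = 0
  c[14] = d·G[:,14] = (01100111100)·(00000000001) mod 2 = 0+0+0+0+0+0+0+0+0+0+0 mod 2 = 0
Codeword = 110011000111100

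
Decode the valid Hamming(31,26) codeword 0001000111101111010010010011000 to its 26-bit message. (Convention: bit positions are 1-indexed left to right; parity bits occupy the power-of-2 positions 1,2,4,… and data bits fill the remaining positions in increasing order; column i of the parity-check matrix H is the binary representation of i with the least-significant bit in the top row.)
Parity bits occupy power-of-2 positions; data bits are at positions {3,5,6,7,9,10,11,12,13,14,15,17,18,19,20,21,22,23,24,25,26,27,28,29,30,31} (1-indexed).
Extract: c[3]=0 c[5]=0 c[6]=0 c[7]=0 c[9]=1 c[10]=1 c[11]=1 c[12]=0 c[13]=1 c[14]=1 c[15]=1 c[17]=0 c[18]=1 c[19]=0 c[20]=0 c[21]=1 c[22]=0 c[23]=0 c[24]=1 c[25]=0 c[26]=0 c[27]=1 c[28]=1 c[29]=0 c[30]=0 c[31]=0
Data = 00001110111010010010011000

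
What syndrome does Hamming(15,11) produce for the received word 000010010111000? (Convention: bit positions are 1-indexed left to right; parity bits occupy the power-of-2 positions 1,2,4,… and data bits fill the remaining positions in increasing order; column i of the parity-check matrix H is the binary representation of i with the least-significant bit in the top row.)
Syndrome s = H · r^T (mod 2), r = 000010010111000:
  s[0] = (101010101010101)·(000010010111000) mod 2 = 0+0+0+0+1+0+0+0+0+0+1+0+0+0+0 mod 2 = 0
  s[1] = (011001100110011)·(000010010111000) mod 2 = 0+0+0+0+0+0+0+0+0+1+1+0+0+0+0 mod 2 = 0
  s[2] = (000111100001111)·(000010010111000) mod 2 = 0+0+0+0+1+0+0+0+0+0+0+1+0+0+0 mod 2 = 0
  s[3] = (000000011111111)·(000010010111000) mod 2 = 0+0+0+0+0+0+0+1+0+1+1+1+0+0+0 mod 2 = 0
Syndrome = 0000
s = 0: no error detected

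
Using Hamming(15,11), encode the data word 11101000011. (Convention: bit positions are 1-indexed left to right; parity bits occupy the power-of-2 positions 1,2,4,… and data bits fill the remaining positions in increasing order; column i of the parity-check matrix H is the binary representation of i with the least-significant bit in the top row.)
Codeword c = d · G (mod 2), d = 11101000011:
  c[0] = d·G[:,0] = (11101000011)·(11011010101) mod 2 = 1+1+0+0+1+0+0+0+0+0+1 mod 2 = 0
  c[1] = d·G[:,1] = (11101000011)·(10110110011) mod 2 = 1+0+1+0+0+0+0+0+0+1+1 mod 2 = 0
  c[2] = d·G[:,2] = (11101000011)·(10000000000) mod 2 = 1+0+0+0+0+0+0+0+0+0+0 mod 2 = 1
  c[3] = d·G[:,3] = (11101000011)·(01110001111) mod 2 = 0+1+1+0+0+0+0+0+0+1+1 mod 2 = 0
  c[4] = d·G[:,4] = (11101000011)·(01000000000) mod 2 = 0+1+0+0+0+0+0+0+0+0+0 mod 2 = 1
  c[5] = d·G[:,5] = (11101000011)·(00100000000) mod 2 = 0+0+1+0+0+0+0+0+0+0+0 mod 2 = 1
  c[6] = d·G[:,6] = (11101000011)·(00010000000) mod 2 = 0+0+0+0+0+0+0+0+0+0+0 mod 2 = 0
  c[7] = d·G[:,7] = (11101000011)·(00001111111) mod 2 = 0+0+0+0+1+0+0+0+0+1+1 mod 2 = 1
  c[8] = d·G[:,8] = (11101000011)·(00001000000) mod 2 = 0+0+0+0+1+0+0+0+0+0+0 mod 2 = 1
  c[9] = d·G[:,9] = (11101000011)·(00000100000) mod 2 = 0+0+0+0+0+0+0+0+0+0+0 mod 2 = 0
  c[10] = d·G[:,10] = (11101000011)·(00000010000) mod 2 = 0+0+0+0+0+0+0+0+0+0+0 mod 2 = 0
  c[11] = d·G[:,11] = (11101000011)·(00000001000) mod 2 = 0+0+0+0+0+0+0+0+0+0+0 mod 2 = 0
  c[12] = d·G[:,12] = (11101000011)·(00000000100) mod 2 = 0+0+0+0+0+0+0+0+0+0+0 mod 2 = 0
  c[13] = d·G[:,13] = (11101000011)·(00000000010) mod 2 = 0+0+0+0+0+0+0+0+0+1+0 mod 2 = 1
  c[14] = d·G[:,14] = (11101000011)·(00000000001) mod 2 = 0+0+0+0+0+0+0+0+0+0+1 mod 2 = 1
Codeword = 001011011000011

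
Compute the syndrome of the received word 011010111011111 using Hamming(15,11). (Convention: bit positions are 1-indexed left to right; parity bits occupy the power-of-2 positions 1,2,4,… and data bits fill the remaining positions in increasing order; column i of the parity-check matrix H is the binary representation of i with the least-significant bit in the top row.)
Syndrome s = H · r^T (mod 2), r = 011010111011111:
  s[0] = (101010101010101)·(011010111011111) mod 2 = 0+0+1+0+1+0+1+0+1+0+1+0+1+0+1 mod 2 = 1
  s[1] = (011001100110011)·(011010111011111) mod 2 = 0+1+1+0+0+0+1+0+0+0+1+0+0+1+1 mod 2 = 0
  s[2] = (000111100001111)·(011010111011111) mod 2 = 0+0+0+0+1+0+1+0+0+0+0+1+1+1+1 mod 2 = 0
  s[3] = (000000011111111)·(011010111011111) mod 2 = 0+0+0+0+0+0+0+1+1+0+1+1+1+1+1 mod 2 = 1
Syndrome = 1001
Non-zero syndrome: error at position 9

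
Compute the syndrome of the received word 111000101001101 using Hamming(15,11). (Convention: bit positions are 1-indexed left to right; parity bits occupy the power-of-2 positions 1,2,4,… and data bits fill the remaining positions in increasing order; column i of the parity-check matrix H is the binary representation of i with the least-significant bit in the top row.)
Syndrome s = H · r^T (mod 2), r = 111000101001101:
  s[0] = (101010101010101)·(111000101001101) mod 2 = 1+0+1+0+0+0+1+0+1+0+0+0+1+0+1 mod 2 = 0
  s[1] = (011001100110011)·(111000101001101) mod 2 = 0+1+1+0+0+0+1+0+0+0+0+0+0+0+1 mod 2 = 0
  s[2] = (000111100001111)·(111000101001101) mod 2 = 0+0+0+0+0+0+1+0+0+0+0+1+1+0+1 mod 2 = 0
  s[3] = (000000011111111)·(111000101001101) mod 2 = 0+0+0+0+0+0+0+0+1+0+0+1+1+0+1 mod 2 = 0
Syndrome = 0000
s = 0: no error detected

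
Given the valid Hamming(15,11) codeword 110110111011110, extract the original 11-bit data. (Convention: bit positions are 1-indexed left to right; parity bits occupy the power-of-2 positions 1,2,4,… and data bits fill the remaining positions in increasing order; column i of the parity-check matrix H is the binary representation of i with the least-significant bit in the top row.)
Parity bits occupy power-of-2 positions; data bits are at positions {3,5,6,7,9,10,11,12,13,14,15} (1-indexed).
Extract: c[3]=0 c[5]=1 c[6]=0 c[7]=1 c[9]=1 c[10]=0 c[11]=1 c[12]=1 c[13]=1 c[14]=1 c[15]=0
Data = 01011011110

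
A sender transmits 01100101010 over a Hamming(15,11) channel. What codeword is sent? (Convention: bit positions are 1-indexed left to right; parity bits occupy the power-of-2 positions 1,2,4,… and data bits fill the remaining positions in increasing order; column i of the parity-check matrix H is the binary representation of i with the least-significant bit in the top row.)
Codeword c = d · G (mod 2), d = 01100101010:
  c[0] = d·G[:,0] = (01100101010)·(11011010101) mod 2 = 0+1+0+0+0+0+0+0+0+0+0 mod 2 = 1
  c[1] = d·G[:,1] = (01100101010)·(10110110011) mod 2 = 0+0+1+0+0+1+0+0+0+1+0 mod 2 = 1
  c[2] = d·G[:,2] = (01100101010)·(10000000000) mod 2 = 0+0+0+0+0+0+0+0+0+0+0 mod 2 = 0
  c[3] = d·G[:,3] = (01100101010)·(01110001111) mod 2 = 0+1+1+0+0+0+0+1+0+1+0 mod 2 = 0
  c[4] = d·G[:,4] = (01100101010)·(01000000000) mod 2 = 0+1+0+0+0+0+0+0+0+0+0 mod 2 = 1
  c[5] = d·G[:,5] = (01100101010)·(00100000000) mod 2 = 0+0+1+0+0+0+0+0+0+0+0 mod 2 = 1
  c[6] = d·G[:,6] = (01100101010)·(00010000000) mod 2 = 0+0+0+0+0+0+0+0+0+0+0 mod 2 = 0
  c[7] = d·G[:,7] = (01100101010)·(00001111111) mod 2 = 0+0+0+0+0+1+0+1+0+1+0 mod 2 = 1
  c[8] = d·G[:,8] = (01100101010)·(00001000000) mod 2 = 0+0+0+0+0+0+0+0+0+0+0 mod 2 = 0
  c[9] = d·G[:,9] = (01100101010)·(00000100000) mod 2 = 0+0+0+0+0+1+0+0+0+0+0 mod 2 = 1
  c[10] = d·G[:,10] = (01100101010)·(00000010000) mod 2 = 0+0+0+0+0+0+0+0+0+0+0 mod 2 = 0
  c[11] = d·G[:,11] = (01100101010)·(00000001000) mod 2 = 0+0+0+0+0+0+0+1+0+0+0 mod 2 = 1
  c[12] = d·G[:,12] = (01100101010)·(00000000100) mod 2 = 0+0+0+0+0+0+0+0+0+0+0 mod 2 = 0
  c[13] = d·G[:,13] = (01100101010)·(00000000010) mod 2 = 0+0+0+0+0+0+0+0+0+1+0 mod 2 = 1
  c[14] = d·G[:,14] = (01100101010)·(00000000001) mod 2 = 0+0+0+0+0+0+0+0+0+0+0 mod 2 = 0
Codeword = 110011010101010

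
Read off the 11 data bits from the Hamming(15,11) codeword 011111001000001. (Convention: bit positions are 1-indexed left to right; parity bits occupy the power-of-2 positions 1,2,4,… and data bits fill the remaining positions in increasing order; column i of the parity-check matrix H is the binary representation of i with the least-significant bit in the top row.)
Parity bits occupy power-of-2 positions; data bits are at positions {3,5,6,7,9,10,11,12,13,14,15} (1-indexed).
Extract: c[3]=1 c[5]=1 c[6]=1 c[7]=0 c[9]=1 c[10]=0 c[11]=0 c[12]=0 c[13]=0 c[14]=0 c[15]=1
Data = 11101000001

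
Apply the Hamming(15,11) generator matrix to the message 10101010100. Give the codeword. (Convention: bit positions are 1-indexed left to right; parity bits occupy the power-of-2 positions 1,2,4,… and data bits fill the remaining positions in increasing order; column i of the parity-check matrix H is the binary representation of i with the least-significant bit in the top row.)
Codeword c = d · G (mod 2), d = 10101010100:
  c[0] = d·G[:,0] = (10101010100)·(11011010101) mod 2 = 1+0+0+0+1+0+1+0+1+0+0 mod 2 = 0
  c[1] = d·G[:,1] = (10101010100)·(10110110011) mod 2 = 1+0+1+0+0+0+1+0+0+0+0 mod 2 = 1
  c[2] = d·G[:,2] = (10101010100)·(10000000000) mod 2 = 1+0+0+0+0+0+0+0+0+0+0 mod 2 = 1
  c[3] = d·G[:,3] = (10101010100)·(01110001111) mod 2 = 0+0+1+0+0+0+0+0+1+0+0 mod 2 = 0
  c[4] = d·G[:,4] = (10101010100)·(01000000000) mod 2 = 0+0+0+0+0+0+0+0+0+0+0 mod 2 = 0
  c[5] = d·G[:,5] = (10101010100)·(00100000000) mod 2 = 0+0+1+0+0+0+0+0+0+0+0 mod 2 = 1
  c[6] = d·G[:,6] = (10101010100)·(00010000000) mod 2 = 0+0+0+0+0+0+0+0+0+0+0 mod 2 = 0
  c[7] = d·G[:,7] = (10101010100)·(00001111111) mod 2 = 0+0+0+0+1+0+1+0+1+0+0 mod 2 = 1
  c[8] = d·G[:,8] = (10101010100)·(00001000000) mod 2 = 0+0+0+0+1+0+0+0+0+0+0 mod 2 = 1
  c[9] = d·G[:,9] = (10101010100)·(00000100000) mod 2 = 0+0+0+0+0+0+0+0+0+0+0 mod 2 = 0
  c[10] = d·G[:,10] = (10101010100)·(00000010000) mod 2 = 0+0+0+0+0+0+1+0+0+0+0 mod 2 = 1
  c[11] = d·G[:,11] = (10101010100)·(00000001000) mod 2 = 0+0+0+0+0+0+0+0+0+0+0 mod 2 = 0
  c[12] = d·G[:,12] = (10101010100)·(00000000100) mod 2 = 0+0+0+0+0+0+0+0+1+0+0 mod 2 = 1
  c[13] = d·G[:,13] = (10101010100)·(00000000010) mod 2 = 0+0+0+0+0+0+0+0+0+0+0 mod 2 = 0
  c[14] = d·G[:,14] = (10101010100)·(00000000001) mod 2 = 0+0+0+0+0+0+0+0+0+0+0 mod 2 = 0
Codeword = 011001011010100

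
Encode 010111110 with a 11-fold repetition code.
Repeat each bit 11× and concatenate:
0→00000000000  1→11111111111  0→00000000000  1→11111111111  1→11111111111  1→11111111111  1→11111111111  1→11111111111  0→00000000000
Codeword = 000000000001111111111100000000000111111111111111111111111111111111111111111111111111111100000000000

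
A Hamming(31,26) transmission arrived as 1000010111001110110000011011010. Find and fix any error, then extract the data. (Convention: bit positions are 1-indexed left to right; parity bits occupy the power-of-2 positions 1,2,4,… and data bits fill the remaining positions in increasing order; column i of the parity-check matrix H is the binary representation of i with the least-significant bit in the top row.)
Syndrome s = H · r^T (mod 2), r = 1000010111001110110000011011010:
  s[0] = (1010101010101010101010101010101)·(1000010111001110110000011011010) mod 2 = 1+0+0+0+0+0+0+0+1+0+0+0+1+0+1+0+1+0+0+0+0+0+0+0+1+0+1+0+0+0+0 mod 2 = 1
  s[1] = (0110011001100110011001100110011)·(1000010111001110110000011011010) mod 2 = 0+0+0+0+0+1+0+0+0+1+0+0+0+1+1+0+0+1+0+0+0+0+0+0+0+0+1+0+0+1+0 mod 2 = 1
  s[2] = (0001111000011110000111100001111)·(1000010111001110110000011011010) mod 2 = 0+0+0+0+0+1+0+0+0+0+0+0+1+1+1+0+0+0+0+0+0+0+0+0+0+0+0+1+0+1+0 mod 2 = 0
  s[3] = (0000000111111110000000011111111)·(1000010111001110110000011011010) mod 2 = 0+0+0+0+0+0+0+1+1+1+0+0+1+1+1+0+0+0+0+0+0+0+0+1+1+0+1+1+0+1+0 mod 2 = 1
  s[4] = (0000000000000001111111111111111)·(1000010111001110110000011011010) mod 2 = 0+0+0+0+0+0+0+0+0+0+0+0+0+0+0+0+1+1+0+0+0+0+0+1+1+0+1+1+0+1+0 mod 2 = 1
Syndrome = 11011
Column 27 of H equals this syndrome → error at bit 27 (1-indexed).
Flip bit 27: 1000010111001110110000011011010 → 1000010111001110110000011001010
Extract data bits at positions {3,5,6,7,9,10,11,12,13,14,15,17,18,19,20,21,22,23,24,25,26,27,28,29,30,31}: 00101100111110000011001010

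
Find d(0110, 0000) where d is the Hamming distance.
XOR = 0110, count of 1s = 2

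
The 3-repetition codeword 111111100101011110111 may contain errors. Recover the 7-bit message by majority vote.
Split into 3-bit blocks and majority-vote each:
  block 1 = 111: 3 ones, 0 zeros → 1
  block 2 = 111: 3 ones, 0 zeros → 1
  block 3 = 100: 1 ones, 2 zeros → 0
  block 4 = 101: 2 ones, 1 zeros → 1
  block 5 = 011: 2 ones, 1 zeros → 1
  block 6 = 110: 2 ones, 1 zeros → 1
  block 7 = 111: 3 ones, 0 zeros → 1
Decoded = 1101111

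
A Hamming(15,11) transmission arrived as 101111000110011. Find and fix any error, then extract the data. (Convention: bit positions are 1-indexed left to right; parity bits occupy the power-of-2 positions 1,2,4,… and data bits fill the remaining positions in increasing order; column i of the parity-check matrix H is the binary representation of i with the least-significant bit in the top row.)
Syndrome s = H · r^T (mod 2), r = 101111000110011:
  s[0] = (101010101010101)·(101111000110011) mod 2 = 1+0+1+0+1+0+0+0+0+0+1+0+0+0+1 mod 2 = 1
  s[1] = (011001100110011)·(101111000110011) mod 2 = 0+0+1+0+0+1+0+0+0+1+1+0+0+1+1 mod 2 = 0
  s[2] = (000111100001111)·(101111000110011) mod 2 = 0+0+0+1+1+1+0+0+0+0+0+0+0+1+1 mod 2 = 1
  s[3] = (000000011111111)·(101111000110011) mod 2 = 0+0+0+0+0+0+0+0+0+1+1+0+0+1+1 mod 2 = 0
Syndrome = 1010
Column 5 of H equals this syndrome → error at bit 5 (1-indexed).
Flip bit 5: 101111000110011 → 101101000110011
Extract data bits at positions {3,5,6,7,9,10,11,12,13,14,15}: 10100110011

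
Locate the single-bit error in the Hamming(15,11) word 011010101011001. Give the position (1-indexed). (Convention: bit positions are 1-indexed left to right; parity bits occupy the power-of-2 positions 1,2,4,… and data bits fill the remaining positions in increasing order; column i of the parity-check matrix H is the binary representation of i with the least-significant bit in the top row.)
Syndrome s = H · r^T (mod 2), r = 011010101011001:
  s[0] = (101010101010101)·(011010101011001) mod 2 = 0+0+1+0+1+0+1+0+1+0+1+0+0+0+1 mod 2 = 0
  s[1] = (011001100110011)·(011010101011001) mod 2 = 0+1+1+0+0+0+1+0+0+0+1+0+0+0+1 mod 2 = 1
  s[2] = (000111100001111)·(011010101011001) mod 2 = 0+0+0+0+1+0+1+0+0+0+0+1+0+0+1 mod 2 = 0
  s[3] = (000000011111111)·(011010101011001) mod 2 = 0+0+0+0+0+0+0+0+1+0+1+1+0+0+1 mod 2 = 0
Syndrome = 0100
Column i of H is the binary representation of i, so the syndrome is the binary index of the flipped bit.
Read s = 0100 with s[0] as LSB: 0·2^0 + 1·2^1 + 0·2^2 + 0·2^3 = 2.
Error is at bit position 2.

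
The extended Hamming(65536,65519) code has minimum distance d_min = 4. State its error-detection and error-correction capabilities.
Detection only: up to d_min − 1 = 3 errors.
Correction: up to ⌊(d_min − 1)/2⌋ = ⌊3/2⌋ = 1 errors.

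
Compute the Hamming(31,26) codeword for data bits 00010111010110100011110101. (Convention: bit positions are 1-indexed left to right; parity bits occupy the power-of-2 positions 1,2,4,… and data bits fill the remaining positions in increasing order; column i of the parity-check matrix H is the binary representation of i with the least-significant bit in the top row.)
Codeword c = d · G (mod 2), d = 00010111010110100011110101:
  c[0] = d·G[:,0] = (00010111010110100011110101)·(11011010101101010101010101) mod 2 = 0+0+0+1+0+0+1+0+0+0+0+1+0+0+0+0+0+0+0+1+0+1+0+1+0+1 mod 2 = 1
  c[1] = d·G[:,1] = (00010111010110100011110101)·(10110110011011001100110011) mod 2 = 0+0+0+1+0+1+1+0+0+1+0+0+1+0+0+0+0+0+0+0+1+1+0+0+0+1 mod 2 = 0
  c[2] = d·G[:,2] = (00010111010110100011110101)·(10000000000000000000000000) mod 2 = 0+0+0+0+0+0+0+0+0+0+0+0+0+0+0+0+0+0+0+0+0+0+0+0+0+0 mod 2 = 0
  c[3] = d·G[:,3] = (00010111010110100011110101)·(01110001111000111100001111) mod 2 = 0+0+0+1+0+0+0+1+0+1+0+0+0+0+1+0+0+0+0+0+0+0+0+1+0+1 mod 2 = 0
  c[4] = d·G[:,4] = (00010111010110100011110101)·(01000000000000000000000000) mod 2 = 0+0+0+0+0+0+0+0+0+0+0+0+0+0+0+0+0+0+0+0+0+0+0+0+0+0 mod 2 = 0
  c[5] = d·G[:,5] = (00010111010110100011110101)·(00100000000000000000000000) mod 2 = 0+0+0+0+0+0+0+0+0+0+0+0+0+0+0+0+0+0+0+0+0+0+0+0+0+0 mod 2 = 0
  c[6] = d·G[:,6] = (00010111010110100011110101)·(00010000000000000000000000) mod 2 = 0+0+0+1+0+0+0+0+0+0+0+0+0+0+0+0+0+0+0+0+0+0+0+0+0+0 mod 2 = 1
  c[7] = d·G[:,7] = (00010111010110100011110101)·(00001111111000000011111111) mod 2 = 0+0+0+0+0+1+1+1+0+1+0+0+0+0+0+0+0+0+1+1+1+1+0+1+0+1 mod 2 = 0
  c[8] = d·G[:,8] = (00010111010110100011110101)·(00001000000000000000000000) mod 2 = 0+0+0+0+0+0+0+0+0+0+0+0+0+0+0+0+0+0+0+0+0+0+0+0+0+0 mod 2 = 0
  c[9] = d·G[:,9] = (00010111010110100011110101)·(00000100000000000000000000) mod 2 = 0+0+0+0+0+1+0+0+0+0+0+0+0+0+0+0+0+0+0+0+0+0+0+0+0+0 mod 2 = 1
  c[10] = d·G[:,10] = (00010111010110100011110101)·(00000010000000000000000000) mod 2 = 0+0+0+0+0+0+1+0+0+0+0+0+0+0+0+0+0+0+0+0+0+0+0+0+0+0 mod 2 = 1
  c[11] = d·G[:,11] = (00010111010110100011110101)·(00000001000000000000000000) mod 2 = 0+0+0+0+0+0+0+1+0+0+0+0+0+0+0+0+0+0+0+0+0+0+0+0+0+0 mod 2 = 1
  c[12] = d·G[:,12] = (00010111010110100011110101)·(00000000100000000000000000) mod 2 = 0+0+0+0+0+0+0+0+0+0+0+0+0+0+0+0+0+0+0+0+0+0+0+0+0+0 mod 2 = 0
  c[13] = d·G[:,13] = (00010111010110100011110101)·(00000000010000000000000000) mod 2 = 0+0+0+0+0+0+0+0+0+1+0+0+0+0+0+0+0+0+0+0+0+0+0+0+0+0 mod 2 = 1
  c[14] = d·G[:,14] = (00010111010110100011110101)·(00000000001000000000000000) mod 2 = 0+0+0+0+0+0+0+0+0+0+0+0+0+0+0+0+0+0+0+0+0+0+0+0+0+0 mod 2 = 0
  c[15] = d·G[:,15] = (00010111010110100011110101)·(00000000000111111111111111) mod 2 = 0+0+0+0+0+0+0+0+0+0+0+1+1+0+1+0+0+0+1+1+1+1+0+1+0+1 mod 2 = 1
  c[16] = d·G[:,16] = (00010111010110100011110101)·(00000000000100000000000000) mod 2 = 0+0+0+0+0+0+0+0+0+0+0+1+0+0+0+0+0+0+0+0+0+0+0+0+0+0 mod 2 = 1
  c[17] = d·G[:,17] = (00010111010110100011110101)·(00000000000010000000000000) mod 2 = 0+0+0+0+0+0+0+0+0+0+0+0+1+0+0+0+0+0+0+0+0+0+0+0+0+0 mod 2 = 1
  c[18] = d·G[:,18] = (00010111010110100011110101)·(00000000000001000000000000) mod 2 = 0+0+0+0+0+0+0+0+0+0+0+0+0+0+0+0+0+0+0+0+0+0+0+0+0+0 mod 2 = 0
  c[19] = d·G[:,19] = (00010111010110100011110101)·(00000000000000100000000000) mod 2 = 0+0+0+0+0+0+0+0+0+0+0+0+0+0+1+0+0+0+0+0+0+0+0+0+0+0 mod 2 = 1
  c[20] = d·G[:,20] = (00010111010110100011110101)·(00000000000000010000000000) mod 2 = 0+0+0+0+0+0+0+0+0+0+0+0+0+0+0+0+0+0+0+0+0+0+0+0+0+0 mod 2 = 0
  c[21] = d·G[:,21] = (00010111010110100011110101)·(00000000000000001000000000) mod 2 = 0+0+0+0+0+0+0+0+0+0+0+0+0+0+0+0+0+0+0+0+0+0+0+0+0+0 mod 2 = 0
  c[22] = d·G[:,22] = (00010111010110100011110101)·(00000000000000000100000000) mod 2 = 0+0+0+0+0+0+0+0+0+0+0+0+0+0+0+0+0+0+0+0+0+0+0+0+0+0 mod 2 = 0
  c[23] = d·G[:,23] = (00010111010110100011110101)·(00000000000000000010000000) mod 2 = 0+0+0+0+0+0+0+0+0+0+0+0+0+0+0+0+0+0+1+0+0+0+0+0+0+0 mod 2 = 1
  c[24] = d·G[:,24] = (00010111010110100011110101)·(00000000000000000001000000) mod 2 = 0+0+0+0+0+0+0+0+0+0+0+0+0+0+0+0+0+0+0+1+0+0+0+0+0+0 mod 2 = 1
  c[25] = d·G[:,25] = (00010111010110100011110101)·(00000000000000000000100000) mod 2 = 0+0+0+0+0+0+0+0+0+0+0+0+0+0+0+0+0+0+0+0+1+0+0+0+0+0 mod 2 = 1
  c[26] = d·G[:,26] = (00010111010110100011110101)·(00000000000000000000010000) mod 2 = 0+0+0+0+0+0+0+0+0+0+0+0+0+0+0+0+0+0+0+0+0+1+0+0+0+0 mod 2 = 1
  c[27] = d·G[:,27] = (00010111010110100011110101)·(00000000000000000000001000) mod 2 = 0+0+0+0+0+0+0+0+0+0+0+0+0+0+0+0+0+0+0+0+0+0+0+0+0+0 mod 2 = 0
  c[28] = d·G[:,28] = (00010111010110100011110101)·(00000000000000000000000100) mod 2 = 0+0+0+0+0+0+0+0+0+0+0+0+0+0+0+0+0+0+0+0+0+0+0+1+0+0 mod 2 = 1
  c[29] = d·G[:,29] = (00010111010110100011110101)·(00000000000000000000000010) mod 2 = 0+0+0+0+0+0+0+0+0+0+0+0+0+0+0+0+0+0+0+0+0+0+0+0+0+0 mod 2 = 0
  c[30] = d·G[:,30] = (00010111010110100011110101)·(00000000000000000000000001) mod 2 = 0+0+0+0+0+0+0+0+0+0+0+0+0+0+0+0+0+0+0+0+0+0+0+0+0+1 mod 2 = 1
Codeword = 1000001001110101110100011110101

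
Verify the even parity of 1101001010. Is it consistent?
Sum of all bits: 1+1+0+1+0+0+1+0+1+0 = 5; 5 mod 2 = 1. Result is 1 → parity error detected.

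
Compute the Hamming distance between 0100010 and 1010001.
XOR = 1110011, count of 1s = 5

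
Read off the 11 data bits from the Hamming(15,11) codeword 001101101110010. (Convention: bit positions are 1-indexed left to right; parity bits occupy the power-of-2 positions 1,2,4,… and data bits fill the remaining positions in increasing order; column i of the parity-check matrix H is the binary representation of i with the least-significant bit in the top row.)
Parity bits occupy power-of-2 positions; data bits are at positions {3,5,6,7,9,10,11,12,13,14,15} (1-indexed).
Extract: c[3]=1 c[5]=0 c[6]=1 c[7]=1 c[9]=1 c[10]=1 c[11]=1 c[12]=0 c[13]=0 c[14]=1 c[15]=0
Data = 10111110010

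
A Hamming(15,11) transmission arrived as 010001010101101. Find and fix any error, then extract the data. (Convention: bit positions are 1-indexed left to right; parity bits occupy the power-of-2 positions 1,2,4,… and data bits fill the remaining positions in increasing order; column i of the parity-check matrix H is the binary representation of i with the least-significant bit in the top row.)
Syndrome s = H · r^T (mod 2), r = 010001010101101:
  s[0] = (101010101010101)·(010001010101101) mod 2 = 0+0+0+0+0+0+0+0+0+0+0+0+1+0+1 mod 2 = 0
  s[1] = (011001100110011)·(010001010101101) mod 2 = 0+1+0+0+0+1+0+0+0+1+0+0+0+0+1 mod 2 = 0
  s[2] = (000111100001111)·(010001010101101) mod 2 = 0+0+0+0+0+1+0+0+0+0+0+1+1+0+1 mod 2 = 0
  s[3] = (000000011111111)·(010001010101101) mod 2 = 0+0+0+0+0+0+0+1+0+1+0+1+1+0+1 mod 2 = 1
Syndrome = 0001
Column 8 of H equals this syndrome → error at bit 8 (1-indexed).
Flip bit 8: 010001010101101 → 010001000101101
Extract data bits at positions {3,5,6,7,9,10,11,12,13,14,15}: 00100101101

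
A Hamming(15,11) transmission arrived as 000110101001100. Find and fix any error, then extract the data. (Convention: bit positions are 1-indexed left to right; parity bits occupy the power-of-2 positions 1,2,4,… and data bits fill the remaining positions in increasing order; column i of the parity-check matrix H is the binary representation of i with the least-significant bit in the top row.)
Syndrome s = H · r^T (mod 2), r = 000110101001100:
  s[0] = (101010101010101)·(000110101001100) mod 2 = 0+0+0+0+1+0+1+0+1+0+0+0+1+0+0 mod 2 = 0
  s[1] = (011001100110011)·(000110101001100) mod 2 = 0+0+0+0+0+0+1+0+0+0+0+0+0+0+0 mod 2 = 1
  s[2] = (000111100001111)·(000110101001100) mod 2 = 0+0+0+1+1+0+1+0+0+0+0+1+1+0+0 mod 2 = 1
  s[3] = (000000011111111)·(000110101001100) mod 2 = 0+0+0+0+0+0+0+0+1+0+0+1+1+0+0 mod 2 = 1
Syndrome = 0111
Column 14 of H equals this syndrome → error at bit 14 (1-indexed).
Flip bit 14: 000110101001100 → 000110101001110
Extract data bits at positions {3,5,6,7,9,10,11,12,13,14,15}: 01011001110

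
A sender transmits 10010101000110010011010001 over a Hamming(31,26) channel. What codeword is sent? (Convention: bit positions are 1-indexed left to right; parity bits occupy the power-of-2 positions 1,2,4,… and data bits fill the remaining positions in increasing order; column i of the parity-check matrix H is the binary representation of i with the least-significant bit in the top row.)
Codeword c = d · G (mod 2), d = 10010101000110010011010001:
  c[0] = d·G[:,0] = (10010101000110010011010001)·(11011010101101010101010101) mod 2 = 1+0+0+1+0+0+0+0+0+0+0+1+0+0+0+1+0+0+0+1+0+1+0+0+0+1 mod 2 = 1
  c[1] = d·G[:,1] = (10010101000110010011010001)·(10110110011011001100110011) mod 2 = 1+0+0+1+0+1+0+0+0+0+0+0+1+0+0+0+0+0+0+0+0+1+0+0+0+1 mod 2 = 0
  c[2] = d·G[:,2] = (10010101000110010011010001)·(10000000000000000000000000) mod 2 = 1+0+0+0+0+0+0+0+0+0+0+0+0+0+0+0+0+0+0+0+0+0+0+0+0+0 mod 2 = 1
  c[3] = d·G[:,3] = (10010101000110010011010001)·(01110001111000111100001111) mod 2 = 0+0+0+1+0+0+0+1+0+0+0+0+0+0+0+1+0+0+0+0+0+0+0+0+0+1 mod 2 = 0
  c[4] = d·G[:,4] = (10010101000110010011010001)·(01000000000000000000000000) mod 2 = 0+0+0+0+0+0+0+0+0+0+0+0+0+0+0+0+0+0+0+0+0+0+0+0+0+0 mod 2 = 0
  c[5] = d·G[:,5] = (10010101000110010011010001)·(00100000000000000000000000) mod 2 = 0+0+0+0+0+0+0+0+0+0+0+0+0+0+0+0+0+0+0+0+0+0+0+0+0+0 mod 2 = 0
  c[6] = d·G[:,6] = (10010101000110010011010001)·(00010000000000000000000000) mod 2 = 0+0+0+1+0+0+0+0+0+0+0+0+0+0+0+0+0+0+0+0+0+0+0+0+0+0 mod 2 = 1
  c[7] = d·G[:,7] = (10010101000110010011010001)·(00001111111000000011111111) mod 2 = 0+0+0+0+0+1+0+1+0+0+0+0+0+0+0+0+0+0+1+1+0+1+0+0+0+1 mod 2 = 0
  c[8] = d·G[:,8] = (10010101000110010011010001)·(00001000000000000000000000) mod 2 = 0+0+0+0+0+0+0+0+0+0+0+0+0+0+0+0+0+0+0+0+0+0+0+0+0+0 mod 2 = 0
  c[9] = d·G[:,9] = (10010101000110010011010001)·(00000100000000000000000000) mod 2 = 0+0+0+0+0+1+0+0+0+0+0+0+0+0+0+0+0+0+0+0+0+0+0+0+0+0 mod 2 = 1
  c[10] = d·G[:,10] = (10010101000110010011010001)·(00000010000000000000000000) mod 2 = 0+0+0+0+0+0+0+0+0+0+0+0+0+0+0+0+0+0+0+0+0+0+0+0+0+0 mod 2 = 0
  c[11] = d·G[:,11] = (10010101000110010011010001)·(00000001000000000000000000) mod 2 = 0+0+0+0+0+0+0+1+0+0+0+0+0+0+0+0+0+0+0+0+0+0+0+0+0+0 mod 2 = 1
  c[12] = d·G[:,12] = (10010101000110010011010001)·(00000000100000000000000000) mod 2 = 0+0+0+0+0+0+0+0+0+0+0+0+0+0+0+0+0+0+0+0+0+0+0+0+0+0 mod 2 = 0
  c[13] = d·G[:,13] = (10010101000110010011010001)·(00000000010000000000000000) mod 2 = 0+0+0+0+0+0+0+0+0+0+0+0+0+0+0+0+0+0+0+0+0+0+0+0+0+0 mod 2 = 0
  c[14] = d·G[:,14] = (10010101000110010011010001)·(00000000001000000000000000) mod 2 = 0+0+0+0+0+0+0+0+0+0+0+0+0+0+0+0+0+0+0+0+0+0+0+0+0+0 mod 2 = 0
  c[15] = d·G[:,15] = (10010101000110010011010001)·(00000000000111111111111111) mod 2 = 0+0+0+0+0+0+0+0+0+0+0+1+1+0+0+1+0+0+1+1+0+1+0+0+0+1 mod 2 = 1
  c[16] = d·G[:,16] = (10010101000110010011010001)·(00000000000100000000000000) mod 2 = 0+0+0+0+0+0+0+0+0+0+0+1+0+0+0+0+0+0+0+0+0+0+0+0+0+0 mod 2 = 1
  c[17] = d·G[:,17] = (10010101000110010011010001)·(00000000000010000000000000) mod 2 = 0+0+0+0+0+0+0+0+0+0+0+0+1+0+0+0+0+0+0+0+0+0+0+0+0+0 mod 2 = 1
  c[18] = d·G[:,18] = (10010101000110010011010001)·(00000000000001000000000000) mod 2 = 0+0+0+0+0+0+0+0+0+0+0+0+0+0+0+0+0+0+0+0+0+0+0+0+0+0 mod 2 = 0
  c[19] = d·G[:,19] = (10010101000110010011010001)·(00000000000000100000000000) mod 2 = 0+0+0+0+0+0+0+0+0+0+0+0+0+0+0+0+0+0+0+0+0+0+0+0+0+0 mod 2 = 0
  c[20] = d·G[:,20] = (10010101000110010011010001)·(00000000000000010000000000) mod 2 = 0+0+0+0+0+0+0+0+0+0+0+0+0+0+0+1+0+0+0+0+0+0+0+0+0+0 mod 2 = 1
  c[21] = d·G[:,21] = (10010101000110010011010001)·(00000000000000001000000000) mod 2 = 0+0+0+0+0+0+0+0+0+0+0+0+0+0+0+0+0+0+0+0+0+0+0+0+0+0 mod 2 = 0
  c[22] = d·G[:,22] = (10010101000110010011010001)·(00000000000000000100000000) mod 2 = 0+0+0+0+0+0+0+0+0+0+0+0+0+0+0+0+0+0+0+0+0+0+0+0+0+0 mod 2 = 0
  c[23] = d·G[:,23] = (10010101000110010011010001)·(00000000000000000010000000) mod 2 = 0+0+0+0+0+0+0+0+0+0+0+0+0+0+0+0+0+0+1+0+0+0+0+0+0+0 mod 2 = 1
  c[24] = d·G[:,24] = (10010101000110010011010001)·(00000000000000000001000000) mod 2 = 0+0+0+0+0+0+0+0+0+0+0+0+0+0+0+0+0+0+0+1+0+0+0+0+0+0 mod 2 = 1
  c[25] = d·G[:,25] = (10010101000110010011010001)·(00000000000000000000100000) mod 2 = 0+0+0+0+0+0+0+0+0+0+0+0+0+0+0+0+0+0+0+0+0+0+0+0+0+0 mod 2 = 0
  c[26] = d·G[:,26] = (10010101000110010011010001)·(00000000000000000000010000) mod 2 = 0+0+0+0+0+0+0+0+0+0+0+0+0+0+0+0+0+0+0+0+0+1+0+0+0+0 mod 2 = 1
  c[27] = d·G[:,27] = (10010101000110010011010001)·(00000000000000000000001000) mod 2 = 0+0+0+0+0+0+0+0+0+0+0+0+0+0+0+0+0+0+0+0+0+0+0+0+0+0 mod 2 = 0
  c[28] = d·G[:,28] = (10010101000110010011010001)·(00000000000000000000000100) mod 2 = 0+0+0+0+0+0+0+0+0+0+0+0+0+0+0+0+0+0+0+0+0+0+0+0+0+0 mod 2 = 0
  c[29] = d·G[:,29] = (10010101000110010011010001)·(00000000000000000000000010) mod 2 = 0+0+0+0+0+0+0+0+0+0+0+0+0+0+0+0+0+0+0+0+0+0+0+0+0+0 mod 2 = 0
  c[30] = d·G[:,30] = (10010101000110010011010001)·(00000000000000000000000001) mod 2 = 0+0+0+0+0+0+0+0+0+0+0+0+0+0+0+0+0+0+0+0+0+0+0+0+0+1 mod 2 = 1
Codeword = 1010001001010001110010011010001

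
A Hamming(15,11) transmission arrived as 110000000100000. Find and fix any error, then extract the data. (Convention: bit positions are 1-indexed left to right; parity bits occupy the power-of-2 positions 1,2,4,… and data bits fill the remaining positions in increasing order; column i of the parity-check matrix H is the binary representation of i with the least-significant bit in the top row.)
Syndrome s = H · r^T (mod 2), r = 110000000100000:
  s[0] = (101010101010101)·(110000000100000) mod 2 = 1+0+0+0+0+0+0+0+0+0+0+0+0+0+0 mod 2 = 1
  s[1] = (011001100110011)·(110000000100000) mod 2 = 0+1+0+0+0+0+0+0+0+1+0+0+0+0+0 mod 2 = 0
  s[2] = (000111100001111)·(110000000100000) mod 2 = 0+0+0+0+0+0+0+0+0+0+0+0+0+0+0 mod 2 = 0
  s[3] = (000000011111111)·(110000000100000) mod 2 = 0+0+0+0+0+0+0+0+0+1+0+0+0+0+0 mod 2 = 1
Syndrome = 1001
Column 9 of H equals this syndrome → error at bit 9 (1-indexed).
Flip bit 9: 110000000100000 → 110000001100000
Extract data bits at positions {3,5,6,7,9,10,11,12,13,14,15}: 00001100000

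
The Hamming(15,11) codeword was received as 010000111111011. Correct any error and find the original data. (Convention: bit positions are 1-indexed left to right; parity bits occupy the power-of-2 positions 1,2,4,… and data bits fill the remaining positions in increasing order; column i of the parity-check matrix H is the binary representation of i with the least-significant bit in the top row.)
Syndrome s = H · r^T (mod 2), r = 010000111111011:
  s[0] = (101010101010101)·(010000111111011) mod 2 = 0+0+0+0+0+0+1+0+1+0+1+0+0+0+1 mod 2 = 0
  s[1] = (011001100110011)·(010000111111011) mod 2 = 0+1+0+0+0+0+1+0+0+1+1+0+0+1+1 mod 2 = 0
  s[2] = (000111100001111)·(010000111111011) mod 2 = 0+0+0+0+0+0+1+0+0+0+0+1+0+1+1 mod 2 = 0
  s[3] = (000000011111111)·(010000111111011) mod 2 = 0+0+0+0+0+0+0+1+1+1+1+1+0+1+1 mod 2 = 1
Syndrome = 0001
Column 8 of H equals this syndrome → error at bit 8 (1-indexed).
Flip bit 8: 010000111111011 → 010000101111011
Extract data bits at positions {3,5,6,7,9,10,11,12,13,14,15}: 00011111011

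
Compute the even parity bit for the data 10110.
Sum of data bits: 1+0+1+1+0 = 3.
3 mod 2 = 1, so parity bit = 1.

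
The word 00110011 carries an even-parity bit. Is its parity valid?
Sum of all bits: 0+0+1+1+0+0+1+1 = 4; 4 mod 2 = 0. Result is 0 → valid parity.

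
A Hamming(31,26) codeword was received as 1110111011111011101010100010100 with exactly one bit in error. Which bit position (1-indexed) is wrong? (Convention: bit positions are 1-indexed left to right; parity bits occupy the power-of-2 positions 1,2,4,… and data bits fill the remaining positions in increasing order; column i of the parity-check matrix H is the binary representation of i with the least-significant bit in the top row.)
Syndrome s = H · r^T (mod 2), r = 1110111011111011101010100010100:
  s[0] = (1010101010101010101010101010101)·(1110111011111011101010100010100) mod 2 = 1+0+1+0+1+0+1+0+1+0+1+0+1+0+1+0+1+0+1+0+1+0+1+0+0+0+1+0+1+0+0 mod 2 = 0
  s[1] = (0110011001100110011001100110011)·(1110111011111011101010100010100) mod 2 = 0+1+1+0+0+1+1+0+0+1+1+0+0+0+1+0+0+0+1+0+0+0+1+0+0+0+1+0+0+0+0 mod 2 = 0
  s[2] = (0001111000011110000111100001111)·(1110111011111011101010100010100) mod 2 = 0+0+0+0+1+1+1+0+0+0+0+1+1+0+1+0+0+0+0+0+1+0+1+0+0+0+0+0+1+0+0 mod 2 = 1
  s[3] = (0000000111111110000000011111111)·(1110111011111011101010100010100) mod 2 = 0+0+0+0+0+0+0+0+1+1+1+1+1+0+1+0+0+0+0+0+0+0+0+0+0+0+1+0+1+0+0 mod 2 = 0
  s[4] = (0000000000000001111111111111111)·(1110111011111011101010100010100) mod 2 = 0+0+0+0+0+0+0+0+0+0+0+0+0+0+0+1+1+0+1+0+1+0+1+0+0+0+1+0+1+0+0 mod 2 = 1
Syndrome = 00101
Column i of H is the binary representation of i, so the syndrome is the binary index of the flipped bit.
Read s = 00101 with s[0] as LSB: 0·2^0 + 0·2^1 + 1·2^2 + 0·2^3 + 1·2^4 = 20.
Error is at bit position 20.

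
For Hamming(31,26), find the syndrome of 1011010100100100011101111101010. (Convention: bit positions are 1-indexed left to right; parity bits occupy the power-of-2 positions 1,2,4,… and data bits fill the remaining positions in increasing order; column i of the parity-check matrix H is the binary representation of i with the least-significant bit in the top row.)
Syndrome s = H · r^T (mod 2), r = 1011010100100100011101111101010:
  s[0] = (1010101010101010101010101010101)·(1011010100100100011101111101010) mod 2 = 1+0+1+0+0+0+0+0+0+0+1+0+0+0+0+0+0+0+1+0+0+0+1+0+1+0+0+0+0+0+0 mod 2 = 0
  s[1] = (0110011001100110011001100110011)·(1011010100100100011101111101010) mod 2 = 0+0+1+0+0+1+0+0+0+0+1+0+0+1+0+0+0+1+1+0+0+1+1+0+0+1+0+0+0+1+0 mod 2 = 0
  s[2] = (0001111000011110000111100001111)·(1011010100100100011101111101010) mod 2 = 0+0+0+1+0+1+0+0+0+0+0+0+0+1+0+0+0+0+0+1+0+1+1+0+0+0+0+1+0+1+0 mod 2 = 0
  s[3] = (0000000111111110000000011111111)·(1011010100100100011101111101010) mod 2 = 0+0+0+0+0+0+0+1+0+0+1+0+0+1+0+0+0+0+0+0+0+0+0+1+1+1+0+1+0+1+0 mod 2 = 0
  s[4] = (0000000000000001111111111111111)·(1011010100100100011101111101010) mod 2 = 0+0+0+0+0+0+0+0+0+0+0+0+0+0+0+0+0+1+1+1+0+1+1+1+1+1+0+1+0+1+0 mod 2 = 0
Syndrome = 00000
s = 0: no error detected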